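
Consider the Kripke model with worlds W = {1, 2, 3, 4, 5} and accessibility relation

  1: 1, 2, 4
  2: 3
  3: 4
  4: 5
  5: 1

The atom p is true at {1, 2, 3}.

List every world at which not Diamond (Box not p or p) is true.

1: Diamond (Box not p or p) is T. ✗
2: Diamond (Box not p or p) is T. ✗
3: Diamond (Box not p or p) is T. ✗
4: Diamond (Box not p or p) is F. ✓
5: Diamond (Box not p or p) is T. ✗

{4}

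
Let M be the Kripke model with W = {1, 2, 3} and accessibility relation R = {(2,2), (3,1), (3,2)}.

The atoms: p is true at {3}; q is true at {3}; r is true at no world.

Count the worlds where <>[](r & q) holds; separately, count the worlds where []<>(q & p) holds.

1 and 1

For <>[](r & q):
1: no successors, so <>[](r & q) fails. ✗
2: successors {2}; [](r & q) there: 2:F. ✗
3: successors {1, 2}; [](r & q) there: 1:T, 2:F. ✓
— 1 world.
For []<>(q & p):
1: no successors, so []<>(q & p) holds vacuously. ✓
2: successors {2}; <>(q & p) there: 2:F. ✗
3: successors {1, 2}; <>(q & p) there: 1:F, 2:F. ✗
— 1 world.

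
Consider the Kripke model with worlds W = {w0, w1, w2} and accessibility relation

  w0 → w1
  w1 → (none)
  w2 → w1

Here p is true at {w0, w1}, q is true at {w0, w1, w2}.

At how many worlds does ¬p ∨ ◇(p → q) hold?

2

w0: ¬p is F, ◇(p → q) is T. ✓
w1: ¬p is F, ◇(p → q) is F. ✗
w2: ¬p is T, ◇(p → q) is T. ✓
Satisfying worlds: {w0, w2}.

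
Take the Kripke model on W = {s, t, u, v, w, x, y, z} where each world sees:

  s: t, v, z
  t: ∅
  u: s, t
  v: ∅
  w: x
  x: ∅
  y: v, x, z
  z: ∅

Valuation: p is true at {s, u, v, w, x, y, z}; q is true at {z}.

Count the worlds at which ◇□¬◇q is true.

s: successors {t, v, z}; □¬◇q there: t:T, v:T, z:T. ✓
t: no successors, so ◇□¬◇q fails. ✗
u: successors {s, t}; □¬◇q there: s:T, t:T. ✓
v: no successors, so ◇□¬◇q fails. ✗
w: successors {x}; □¬◇q there: x:T. ✓
x: no successors, so ◇□¬◇q fails. ✗
y: successors {v, x, z}; □¬◇q there: v:T, x:T, z:T. ✓
z: no successors, so ◇□¬◇q fails. ✗
Satisfying worlds: {s, u, w, y}.

4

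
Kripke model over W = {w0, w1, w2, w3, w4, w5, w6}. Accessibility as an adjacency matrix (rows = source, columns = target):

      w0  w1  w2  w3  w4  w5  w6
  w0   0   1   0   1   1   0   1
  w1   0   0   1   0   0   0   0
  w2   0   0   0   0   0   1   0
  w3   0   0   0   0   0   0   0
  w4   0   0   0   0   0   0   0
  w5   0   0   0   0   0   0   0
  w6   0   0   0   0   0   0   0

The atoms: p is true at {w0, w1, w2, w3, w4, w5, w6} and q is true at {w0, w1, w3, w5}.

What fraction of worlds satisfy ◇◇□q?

2/7

w0: successors {w1, w3, w4, w6}; ◇□q there: w1:T, w3:F, w4:F, w6:F. ✓
w1: successors {w2}; ◇□q there: w2:T. ✓
w2: successors {w5}; ◇□q there: w5:F. ✗
w3: no successors, so ◇◇□q fails. ✗
w4: no successors, so ◇◇□q fails. ✗
w5: no successors, so ◇◇□q fails. ✗
w6: no successors, so ◇◇□q fails. ✗
That's 2 of 7 worlds, so 2/7.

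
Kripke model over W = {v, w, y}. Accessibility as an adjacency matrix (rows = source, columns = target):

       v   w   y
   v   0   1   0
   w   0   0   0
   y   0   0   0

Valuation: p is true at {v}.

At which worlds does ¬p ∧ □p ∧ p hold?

∅

v: ¬p is F, □p ∧ p is F. ✗
w: ¬p is T, □p ∧ p is F. ✗
y: ¬p is T, □p ∧ p is F. ✗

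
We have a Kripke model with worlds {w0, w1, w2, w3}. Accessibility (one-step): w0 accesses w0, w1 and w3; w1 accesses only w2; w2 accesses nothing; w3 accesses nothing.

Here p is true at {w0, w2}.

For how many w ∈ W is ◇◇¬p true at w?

w0: successors {w0, w1, w3}; ◇¬p there: w0:T, w1:F, w3:F. ✓
w1: successors {w2}; ◇¬p there: w2:F. ✗
w2: no successors, so ◇◇¬p fails. ✗
w3: no successors, so ◇◇¬p fails. ✗
Satisfying worlds: {w0}.

1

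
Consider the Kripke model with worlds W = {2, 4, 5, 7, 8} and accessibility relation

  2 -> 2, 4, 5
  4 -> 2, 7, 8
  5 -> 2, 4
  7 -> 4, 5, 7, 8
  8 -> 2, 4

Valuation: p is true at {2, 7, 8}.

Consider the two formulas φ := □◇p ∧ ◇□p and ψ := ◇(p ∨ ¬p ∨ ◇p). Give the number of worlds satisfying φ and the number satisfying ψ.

4 and 5

For □◇p ∧ ◇□p:
2: □◇p is T, ◇□p is T. ✓
4: □◇p is T, ◇□p is F. ✗
5: □◇p is T, ◇□p is T. ✓
7: □◇p is T, ◇□p is T. ✓
8: □◇p is T, ◇□p is T. ✓
— 4 worlds.
For ◇(p ∨ ¬p ∨ ◇p):
2: successors {2, 4, 5}; p ∨ ¬p ∨ ◇p there: 2:T, 4:T, 5:T. ✓
4: successors {2, 7, 8}; p ∨ ¬p ∨ ◇p there: 2:T, 7:T, 8:T. ✓
5: successors {2, 4}; p ∨ ¬p ∨ ◇p there: 2:T, 4:T. ✓
7: successors {4, 5, 7, 8}; p ∨ ¬p ∨ ◇p there: 4:T, 5:T, 7:T, 8:T. ✓
8: successors {2, 4}; p ∨ ¬p ∨ ◇p there: 2:T, 4:T. ✓
— 5 worlds.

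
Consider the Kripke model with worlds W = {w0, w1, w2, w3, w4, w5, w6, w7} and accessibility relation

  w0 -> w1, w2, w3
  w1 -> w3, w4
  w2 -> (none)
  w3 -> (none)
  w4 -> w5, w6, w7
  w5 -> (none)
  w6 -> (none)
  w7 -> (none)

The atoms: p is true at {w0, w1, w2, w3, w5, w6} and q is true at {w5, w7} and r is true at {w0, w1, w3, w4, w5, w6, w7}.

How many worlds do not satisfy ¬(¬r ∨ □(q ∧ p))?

5

w0: ¬r ∨ □(q ∧ p) is F. ✓
w1: ¬r ∨ □(q ∧ p) is F. ✓
w2: ¬r ∨ □(q ∧ p) is T. ✗
w3: ¬r ∨ □(q ∧ p) is T. ✗
w4: ¬r ∨ □(q ∧ p) is F. ✓
w5: ¬r ∨ □(q ∧ p) is T. ✗
w6: ¬r ∨ □(q ∧ p) is T. ✗
w7: ¬r ∨ □(q ∧ p) is T. ✗
Satisfying worlds: {w0, w1, w4}.
So ¬(¬r ∨ □(q ∧ p)) fails at the other 5 worlds.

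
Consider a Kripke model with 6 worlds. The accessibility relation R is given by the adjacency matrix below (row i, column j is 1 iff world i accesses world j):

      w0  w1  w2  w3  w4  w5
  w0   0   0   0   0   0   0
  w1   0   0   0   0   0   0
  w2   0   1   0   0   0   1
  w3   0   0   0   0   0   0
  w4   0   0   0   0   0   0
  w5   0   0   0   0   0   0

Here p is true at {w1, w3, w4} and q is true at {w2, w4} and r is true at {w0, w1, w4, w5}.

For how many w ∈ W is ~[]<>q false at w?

5

w0: []<>q is T. ✗
w1: []<>q is T. ✗
w2: []<>q is F. ✓
w3: []<>q is T. ✗
w4: []<>q is T. ✗
w5: []<>q is T. ✗
Satisfying worlds: {w2}.
So ~[]<>q fails at the other 5 worlds.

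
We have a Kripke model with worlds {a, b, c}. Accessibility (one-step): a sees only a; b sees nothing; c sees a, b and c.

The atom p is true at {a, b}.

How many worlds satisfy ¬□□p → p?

a: ¬□□p is F, p is T. ✓
b: ¬□□p is F, p is T. ✓
c: ¬□□p is T, p is F. ✗
Satisfying worlds: {a, b}.

2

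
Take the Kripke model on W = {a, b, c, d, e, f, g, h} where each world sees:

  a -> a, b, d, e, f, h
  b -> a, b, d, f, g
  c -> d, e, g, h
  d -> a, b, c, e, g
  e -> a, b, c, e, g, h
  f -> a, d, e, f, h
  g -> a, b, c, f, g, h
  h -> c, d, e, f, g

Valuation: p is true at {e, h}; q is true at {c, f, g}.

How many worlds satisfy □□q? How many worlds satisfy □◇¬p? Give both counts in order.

For □□q:
a: successors {a, b, d, e, f, h}; □q there: a:F, b:F, d:F, e:F, f:F, h:F. ✗
b: successors {a, b, d, f, g}; □q there: a:F, b:F, d:F, f:F, g:F. ✗
c: successors {d, e, g, h}; □q there: d:F, e:F, g:F, h:F. ✗
d: successors {a, b, c, e, g}; □q there: a:F, b:F, c:F, e:F, g:F. ✗
e: successors {a, b, c, e, g, h}; □q there: a:F, b:F, c:F, e:F, g:F, h:F. ✗
f: successors {a, d, e, f, h}; □q there: a:F, d:F, e:F, f:F, h:F. ✗
g: successors {a, b, c, f, g, h}; □q there: a:F, b:F, c:F, f:F, g:F, h:F. ✗
h: successors {c, d, e, f, g}; □q there: c:F, d:F, e:F, f:F, g:F. ✗
— 0 worlds.
For □◇¬p:
a: successors {a, b, d, e, f, h}; ◇¬p there: a:T, b:T, d:T, e:T, f:T, h:T. ✓
b: successors {a, b, d, f, g}; ◇¬p there: a:T, b:T, d:T, f:T, g:T. ✓
c: successors {d, e, g, h}; ◇¬p there: d:T, e:T, g:T, h:T. ✓
d: successors {a, b, c, e, g}; ◇¬p there: a:T, b:T, c:T, e:T, g:T. ✓
e: successors {a, b, c, e, g, h}; ◇¬p there: a:T, b:T, c:T, e:T, g:T, h:T. ✓
f: successors {a, d, e, f, h}; ◇¬p there: a:T, d:T, e:T, f:T, h:T. ✓
g: successors {a, b, c, f, g, h}; ◇¬p there: a:T, b:T, c:T, f:T, g:T, h:T. ✓
h: successors {c, d, e, f, g}; ◇¬p there: c:T, d:T, e:T, f:T, g:T. ✓
— 8 worlds.

0 and 8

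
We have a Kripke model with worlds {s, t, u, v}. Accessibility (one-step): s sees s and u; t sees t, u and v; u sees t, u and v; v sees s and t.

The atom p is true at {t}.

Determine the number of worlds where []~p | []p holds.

1

s: []~p is T, []p is F. ✓
t: []~p is F, []p is F. ✗
u: []~p is F, []p is F. ✗
v: []~p is F, []p is F. ✗
Satisfying worlds: {s}.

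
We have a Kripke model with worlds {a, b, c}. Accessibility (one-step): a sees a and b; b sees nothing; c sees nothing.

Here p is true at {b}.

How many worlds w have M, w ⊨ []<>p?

2

a: successors {a, b}; <>p there: a:T, b:F. ✗
b: no successors, so []<>p holds vacuously. ✓
c: no successors, so []<>p holds vacuously. ✓
Satisfying worlds: {b, c}.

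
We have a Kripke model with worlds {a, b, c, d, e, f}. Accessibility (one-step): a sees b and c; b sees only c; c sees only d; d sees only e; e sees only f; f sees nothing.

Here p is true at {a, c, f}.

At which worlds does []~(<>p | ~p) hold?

a: successors {b, c}; ~(<>p | ~p) there: b:F, c:T. ✗
b: successors {c}; ~(<>p | ~p) there: c:T. ✓
c: successors {d}; ~(<>p | ~p) there: d:F. ✗
d: successors {e}; ~(<>p | ~p) there: e:F. ✗
e: successors {f}; ~(<>p | ~p) there: f:T. ✓
f: no successors, so []~(<>p | ~p) holds vacuously. ✓

{b, e, f}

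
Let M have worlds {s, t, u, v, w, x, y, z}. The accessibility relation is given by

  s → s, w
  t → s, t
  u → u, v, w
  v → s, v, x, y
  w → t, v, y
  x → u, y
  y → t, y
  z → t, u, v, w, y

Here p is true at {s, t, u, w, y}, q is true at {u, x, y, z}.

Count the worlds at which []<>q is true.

s: successors {s, w}; <>q there: s:F, w:T. ✗
t: successors {s, t}; <>q there: s:F, t:F. ✗
u: successors {u, v, w}; <>q there: u:T, v:T, w:T. ✓
v: successors {s, v, x, y}; <>q there: s:F, v:T, x:T, y:T. ✗
w: successors {t, v, y}; <>q there: t:F, v:T, y:T. ✗
x: successors {u, y}; <>q there: u:T, y:T. ✓
y: successors {t, y}; <>q there: t:F, y:T. ✗
z: successors {t, u, v, w, y}; <>q there: t:F, u:T, v:T, w:T, y:T. ✗
Satisfying worlds: {u, x}.

2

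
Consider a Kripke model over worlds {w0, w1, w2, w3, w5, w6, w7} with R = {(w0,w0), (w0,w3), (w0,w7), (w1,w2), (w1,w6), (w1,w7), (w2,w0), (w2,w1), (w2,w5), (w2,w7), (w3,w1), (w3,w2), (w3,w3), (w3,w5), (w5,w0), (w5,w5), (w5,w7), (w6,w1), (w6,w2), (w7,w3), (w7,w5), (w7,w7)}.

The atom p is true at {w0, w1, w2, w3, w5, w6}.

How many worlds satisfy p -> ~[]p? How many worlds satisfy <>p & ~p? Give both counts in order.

For p -> ~[]p:
w0: p is T, ~[]p is T. ✓
w1: p is T, ~[]p is T. ✓
w2: p is T, ~[]p is T. ✓
w3: p is T, ~[]p is F. ✗
w5: p is T, ~[]p is T. ✓
w6: p is T, ~[]p is F. ✗
w7: p is F, ~[]p is T. ✓
— 5 worlds.
For <>p & ~p:
w0: <>p is T, ~p is F. ✗
w1: <>p is T, ~p is F. ✗
w2: <>p is T, ~p is F. ✗
w3: <>p is T, ~p is F. ✗
w5: <>p is T, ~p is F. ✗
w6: <>p is T, ~p is F. ✗
w7: <>p is T, ~p is T. ✓
— 1 world.

5 and 1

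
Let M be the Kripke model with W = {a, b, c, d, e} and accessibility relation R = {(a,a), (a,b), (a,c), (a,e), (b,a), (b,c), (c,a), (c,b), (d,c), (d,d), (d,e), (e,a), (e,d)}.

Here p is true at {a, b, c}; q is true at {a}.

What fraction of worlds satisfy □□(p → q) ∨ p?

3/5

a: □□(p → q) is F, p is T. ✓
b: □□(p → q) is F, p is T. ✓
c: □□(p → q) is F, p is T. ✓
d: □□(p → q) is F, p is F. ✗
e: □□(p → q) is F, p is F. ✗
That's 3 of 5 worlds, so 3/5.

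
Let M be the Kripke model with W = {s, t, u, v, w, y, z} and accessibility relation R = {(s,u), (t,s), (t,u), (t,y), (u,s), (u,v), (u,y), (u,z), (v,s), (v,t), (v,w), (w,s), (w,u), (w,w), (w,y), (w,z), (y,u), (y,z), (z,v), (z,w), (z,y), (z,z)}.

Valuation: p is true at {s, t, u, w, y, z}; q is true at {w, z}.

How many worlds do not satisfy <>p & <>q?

2

s: <>p is T, <>q is F. ✗
t: <>p is T, <>q is F. ✗
u: <>p is T, <>q is T. ✓
v: <>p is T, <>q is T. ✓
w: <>p is T, <>q is T. ✓
y: <>p is T, <>q is T. ✓
z: <>p is T, <>q is T. ✓
Satisfying worlds: {u, v, w, y, z}.
So <>p & <>q fails at the other 2 worlds.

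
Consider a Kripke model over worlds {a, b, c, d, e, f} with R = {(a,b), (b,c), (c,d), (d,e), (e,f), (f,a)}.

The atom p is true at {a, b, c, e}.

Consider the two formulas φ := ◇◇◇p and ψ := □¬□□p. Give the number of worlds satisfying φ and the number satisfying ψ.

For ◇◇◇p:
a: successors {b}; ◇◇p there: b:F. ✗
b: successors {c}; ◇◇p there: c:T. ✓
c: successors {d}; ◇◇p there: d:F. ✗
d: successors {e}; ◇◇p there: e:T. ✓
e: successors {f}; ◇◇p there: f:T. ✓
f: successors {a}; ◇◇p there: a:T. ✓
— 4 worlds.
For □¬□□p:
a: successors {b}; ¬□□p there: b:T. ✓
b: successors {c}; ¬□□p there: c:F. ✗
c: successors {d}; ¬□□p there: d:T. ✓
d: successors {e}; ¬□□p there: e:F. ✗
e: successors {f}; ¬□□p there: f:F. ✗
f: successors {a}; ¬□□p there: a:F. ✗
— 2 worlds.

4 and 2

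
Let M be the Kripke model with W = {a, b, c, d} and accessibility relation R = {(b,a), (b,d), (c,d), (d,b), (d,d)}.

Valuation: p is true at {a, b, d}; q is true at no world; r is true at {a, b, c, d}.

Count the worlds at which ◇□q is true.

1

a: no successors, so ◇□q fails. ✗
b: successors {a, d}; □q there: a:T, d:F. ✓
c: successors {d}; □q there: d:F. ✗
d: successors {b, d}; □q there: b:F, d:F. ✗
Satisfying worlds: {b}.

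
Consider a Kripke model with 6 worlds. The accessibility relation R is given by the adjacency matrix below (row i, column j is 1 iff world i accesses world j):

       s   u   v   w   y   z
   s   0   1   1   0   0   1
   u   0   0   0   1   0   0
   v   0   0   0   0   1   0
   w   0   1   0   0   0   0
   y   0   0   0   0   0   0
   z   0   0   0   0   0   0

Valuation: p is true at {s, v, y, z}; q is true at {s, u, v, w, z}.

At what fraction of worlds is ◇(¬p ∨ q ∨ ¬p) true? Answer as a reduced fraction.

1/2

s: successors {u, v, z}; ¬p ∨ q ∨ ¬p there: u:T, v:T, z:T. ✓
u: successors {w}; ¬p ∨ q ∨ ¬p there: w:T. ✓
v: successors {y}; ¬p ∨ q ∨ ¬p there: y:F. ✗
w: successors {u}; ¬p ∨ q ∨ ¬p there: u:T. ✓
y: no successors, so ◇(¬p ∨ q ∨ ¬p) fails. ✗
z: no successors, so ◇(¬p ∨ q ∨ ¬p) fails. ✗
That's 3 of 6 worlds, so 3/6 = 1/2.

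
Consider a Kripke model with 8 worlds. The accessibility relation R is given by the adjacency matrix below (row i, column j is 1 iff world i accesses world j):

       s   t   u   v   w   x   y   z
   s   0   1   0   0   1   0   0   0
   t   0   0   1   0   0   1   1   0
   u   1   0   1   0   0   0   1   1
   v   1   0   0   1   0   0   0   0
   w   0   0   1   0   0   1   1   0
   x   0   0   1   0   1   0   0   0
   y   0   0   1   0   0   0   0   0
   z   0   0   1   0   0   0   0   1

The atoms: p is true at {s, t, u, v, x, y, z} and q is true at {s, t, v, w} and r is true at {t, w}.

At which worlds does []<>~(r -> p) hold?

∅

s: successors {t, w}; <>~(r -> p) there: t:F, w:F. ✗
t: successors {u, x, y}; <>~(r -> p) there: u:F, x:T, y:F. ✗
u: successors {s, u, y, z}; <>~(r -> p) there: s:T, u:F, y:F, z:F. ✗
v: successors {s, v}; <>~(r -> p) there: s:T, v:F. ✗
w: successors {u, x, y}; <>~(r -> p) there: u:F, x:T, y:F. ✗
x: successors {u, w}; <>~(r -> p) there: u:F, w:F. ✗
y: successors {u}; <>~(r -> p) there: u:F. ✗
z: successors {u, z}; <>~(r -> p) there: u:F, z:F. ✗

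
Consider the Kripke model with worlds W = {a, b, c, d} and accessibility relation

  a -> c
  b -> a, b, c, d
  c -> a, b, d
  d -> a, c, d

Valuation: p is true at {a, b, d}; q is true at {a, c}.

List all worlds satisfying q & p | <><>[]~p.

{a, b, c, d}

a: q & p is T, <><>[]~p is T. ✓
b: q & p is F, <><>[]~p is T. ✓
c: q & p is F, <><>[]~p is T. ✓
d: q & p is F, <><>[]~p is T. ✓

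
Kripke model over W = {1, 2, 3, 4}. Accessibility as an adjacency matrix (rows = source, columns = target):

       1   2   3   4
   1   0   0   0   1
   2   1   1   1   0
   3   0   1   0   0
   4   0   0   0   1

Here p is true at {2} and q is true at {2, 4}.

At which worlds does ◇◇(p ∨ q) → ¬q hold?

{1, 3}

1: ◇◇(p ∨ q) is T, ¬q is T. ✓
2: ◇◇(p ∨ q) is T, ¬q is F. ✗
3: ◇◇(p ∨ q) is T, ¬q is T. ✓
4: ◇◇(p ∨ q) is T, ¬q is F. ✗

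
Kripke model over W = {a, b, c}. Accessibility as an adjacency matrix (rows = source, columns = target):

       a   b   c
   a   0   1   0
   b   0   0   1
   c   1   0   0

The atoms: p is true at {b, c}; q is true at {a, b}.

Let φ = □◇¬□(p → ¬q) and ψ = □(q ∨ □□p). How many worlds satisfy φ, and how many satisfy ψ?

For □◇¬□(p → ¬q):
a: successors {b}; ◇¬□(p → ¬q) there: b:F. ✗
b: successors {c}; ◇¬□(p → ¬q) there: c:T. ✓
c: successors {a}; ◇¬□(p → ¬q) there: a:F. ✗
— 1 world.
For □(q ∨ □□p):
a: successors {b}; q ∨ □□p there: b:T. ✓
b: successors {c}; q ∨ □□p there: c:T. ✓
c: successors {a}; q ∨ □□p there: a:T. ✓
— 3 worlds.

1 and 3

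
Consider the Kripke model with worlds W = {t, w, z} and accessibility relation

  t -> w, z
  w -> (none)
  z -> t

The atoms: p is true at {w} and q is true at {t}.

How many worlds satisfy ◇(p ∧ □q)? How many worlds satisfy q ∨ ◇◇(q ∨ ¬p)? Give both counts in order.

1 and 2

For ◇(p ∧ □q):
t: successors {w, z}; p ∧ □q there: w:T, z:F. ✓
w: no successors, so ◇(p ∧ □q) fails. ✗
z: successors {t}; p ∧ □q there: t:F. ✗
— 1 world.
For q ∨ ◇◇(q ∨ ¬p):
t: q is T, ◇◇(q ∨ ¬p) is T. ✓
w: q is F, ◇◇(q ∨ ¬p) is F. ✗
z: q is F, ◇◇(q ∨ ¬p) is T. ✓
— 2 worlds.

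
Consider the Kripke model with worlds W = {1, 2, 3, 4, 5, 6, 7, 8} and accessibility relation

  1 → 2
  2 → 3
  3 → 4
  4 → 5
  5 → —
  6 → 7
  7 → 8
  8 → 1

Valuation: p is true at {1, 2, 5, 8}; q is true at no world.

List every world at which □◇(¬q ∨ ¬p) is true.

{1, 2, 3, 5, 6, 7, 8}

1: successors {2}; ◇(¬q ∨ ¬p) there: 2:T. ✓
2: successors {3}; ◇(¬q ∨ ¬p) there: 3:T. ✓
3: successors {4}; ◇(¬q ∨ ¬p) there: 4:T. ✓
4: successors {5}; ◇(¬q ∨ ¬p) there: 5:F. ✗
5: no successors, so □◇(¬q ∨ ¬p) holds vacuously. ✓
6: successors {7}; ◇(¬q ∨ ¬p) there: 7:T. ✓
7: successors {8}; ◇(¬q ∨ ¬p) there: 8:T. ✓
8: successors {1}; ◇(¬q ∨ ¬p) there: 1:T. ✓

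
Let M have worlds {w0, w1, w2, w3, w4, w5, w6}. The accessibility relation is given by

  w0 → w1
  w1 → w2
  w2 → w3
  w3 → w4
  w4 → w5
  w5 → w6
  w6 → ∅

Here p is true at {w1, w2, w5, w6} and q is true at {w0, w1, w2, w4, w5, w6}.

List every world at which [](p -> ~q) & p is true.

w0: [](p -> ~q) is F, p is F. ✗
w1: [](p -> ~q) is F, p is T. ✗
w2: [](p -> ~q) is T, p is T. ✓
w3: [](p -> ~q) is T, p is F. ✗
w4: [](p -> ~q) is F, p is F. ✗
w5: [](p -> ~q) is F, p is T. ✗
w6: [](p -> ~q) is T, p is T. ✓

{w2, w6}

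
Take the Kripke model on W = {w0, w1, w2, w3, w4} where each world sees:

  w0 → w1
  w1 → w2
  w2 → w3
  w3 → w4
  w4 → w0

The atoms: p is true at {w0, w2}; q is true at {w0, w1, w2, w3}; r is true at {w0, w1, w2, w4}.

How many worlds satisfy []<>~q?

1

w0: successors {w1}; <>~q there: w1:F. ✗
w1: successors {w2}; <>~q there: w2:F. ✗
w2: successors {w3}; <>~q there: w3:T. ✓
w3: successors {w4}; <>~q there: w4:F. ✗
w4: successors {w0}; <>~q there: w0:F. ✗
Satisfying worlds: {w2}.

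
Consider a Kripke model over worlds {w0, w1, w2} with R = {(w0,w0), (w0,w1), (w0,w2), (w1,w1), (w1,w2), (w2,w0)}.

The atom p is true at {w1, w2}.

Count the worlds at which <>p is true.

2

w0: successors {w0, w1, w2}; p there: w0:F, w1:T, w2:T. ✓
w1: successors {w1, w2}; p there: w1:T, w2:T. ✓
w2: successors {w0}; p there: w0:F. ✗
Satisfying worlds: {w0, w1}.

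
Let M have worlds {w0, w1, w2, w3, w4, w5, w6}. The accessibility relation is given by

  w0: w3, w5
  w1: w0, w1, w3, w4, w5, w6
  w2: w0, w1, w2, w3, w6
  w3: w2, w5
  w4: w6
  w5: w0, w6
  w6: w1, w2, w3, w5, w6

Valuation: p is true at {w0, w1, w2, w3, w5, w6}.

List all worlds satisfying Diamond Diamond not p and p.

{w1, w2, w6}

w0: Diamond Diamond not p is F, p is T. ✗
w1: Diamond Diamond not p is T, p is T. ✓
w2: Diamond Diamond not p is T, p is T. ✓
w3: Diamond Diamond not p is F, p is T. ✗
w4: Diamond Diamond not p is F, p is F. ✗
w5: Diamond Diamond not p is F, p is T. ✗
w6: Diamond Diamond not p is T, p is T. ✓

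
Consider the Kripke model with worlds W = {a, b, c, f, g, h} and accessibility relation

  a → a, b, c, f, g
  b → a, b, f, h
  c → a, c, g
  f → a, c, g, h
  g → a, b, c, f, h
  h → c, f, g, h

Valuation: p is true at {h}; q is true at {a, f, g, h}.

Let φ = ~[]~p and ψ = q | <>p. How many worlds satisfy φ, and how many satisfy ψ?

4 and 5

For ~[]~p:
a: []~p is T. ✗
b: []~p is F. ✓
c: []~p is T. ✗
f: []~p is F. ✓
g: []~p is F. ✓
h: []~p is F. ✓
— 4 worlds.
For q | <>p:
a: q is T, <>p is F. ✓
b: q is F, <>p is T. ✓
c: q is F, <>p is F. ✗
f: q is T, <>p is T. ✓
g: q is T, <>p is T. ✓
h: q is T, <>p is T. ✓
— 5 worlds.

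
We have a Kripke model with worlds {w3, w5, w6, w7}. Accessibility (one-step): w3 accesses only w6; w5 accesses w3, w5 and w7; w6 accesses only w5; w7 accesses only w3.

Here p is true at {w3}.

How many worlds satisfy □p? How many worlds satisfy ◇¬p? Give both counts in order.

For □p:
w3: successors {w6}; p there: w6:F. ✗
w5: successors {w3, w5, w7}; p there: w3:T, w5:F, w7:F. ✗
w6: successors {w5}; p there: w5:F. ✗
w7: successors {w3}; p there: w3:T. ✓
— 1 world.
For ◇¬p:
w3: successors {w6}; ¬p there: w6:T. ✓
w5: successors {w3, w5, w7}; ¬p there: w3:F, w5:T, w7:T. ✓
w6: successors {w5}; ¬p there: w5:T. ✓
w7: successors {w3}; ¬p there: w3:F. ✗
— 3 worlds.

1 and 3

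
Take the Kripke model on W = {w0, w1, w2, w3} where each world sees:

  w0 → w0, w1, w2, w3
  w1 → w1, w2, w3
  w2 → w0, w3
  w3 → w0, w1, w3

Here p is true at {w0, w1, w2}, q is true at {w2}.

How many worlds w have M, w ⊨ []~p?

w0: successors {w0, w1, w2, w3}; ~p there: w0:F, w1:F, w2:F, w3:T. ✗
w1: successors {w1, w2, w3}; ~p there: w1:F, w2:F, w3:T. ✗
w2: successors {w0, w3}; ~p there: w0:F, w3:T. ✗
w3: successors {w0, w1, w3}; ~p there: w0:F, w1:F, w3:T. ✗
Satisfying worlds: ∅.

0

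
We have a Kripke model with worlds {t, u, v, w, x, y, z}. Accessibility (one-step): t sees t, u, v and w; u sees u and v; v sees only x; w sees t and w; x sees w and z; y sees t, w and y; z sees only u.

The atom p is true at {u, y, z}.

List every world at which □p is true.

t: successors {t, u, v, w}; p there: t:F, u:T, v:F, w:F. ✗
u: successors {u, v}; p there: u:T, v:F. ✗
v: successors {x}; p there: x:F. ✗
w: successors {t, w}; p there: t:F, w:F. ✗
x: successors {w, z}; p there: w:F, z:T. ✗
y: successors {t, w, y}; p there: t:F, w:F, y:T. ✗
z: successors {u}; p there: u:T. ✓

{z}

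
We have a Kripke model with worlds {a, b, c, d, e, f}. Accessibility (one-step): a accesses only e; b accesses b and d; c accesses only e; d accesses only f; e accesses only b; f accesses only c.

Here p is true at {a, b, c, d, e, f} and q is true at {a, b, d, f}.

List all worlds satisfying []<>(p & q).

{a, b, c, e}

a: successors {e}; <>(p & q) there: e:T. ✓
b: successors {b, d}; <>(p & q) there: b:T, d:T. ✓
c: successors {e}; <>(p & q) there: e:T. ✓
d: successors {f}; <>(p & q) there: f:F. ✗
e: successors {b}; <>(p & q) there: b:T. ✓
f: successors {c}; <>(p & q) there: c:F. ✗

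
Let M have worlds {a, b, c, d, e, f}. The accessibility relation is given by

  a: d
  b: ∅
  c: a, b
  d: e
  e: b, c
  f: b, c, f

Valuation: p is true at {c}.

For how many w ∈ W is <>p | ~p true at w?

5

a: <>p is F, ~p is T. ✓
b: <>p is F, ~p is T. ✓
c: <>p is F, ~p is F. ✗
d: <>p is F, ~p is T. ✓
e: <>p is T, ~p is T. ✓
f: <>p is T, ~p is T. ✓
Satisfying worlds: {a, b, d, e, f}.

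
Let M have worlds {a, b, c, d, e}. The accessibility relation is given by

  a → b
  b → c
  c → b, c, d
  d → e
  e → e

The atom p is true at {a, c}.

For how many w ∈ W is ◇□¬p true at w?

a: successors {b}; □¬p there: b:F. ✗
b: successors {c}; □¬p there: c:F. ✗
c: successors {b, c, d}; □¬p there: b:F, c:F, d:T. ✓
d: successors {e}; □¬p there: e:T. ✓
e: successors {e}; □¬p there: e:T. ✓
Satisfying worlds: {c, d, e}.

3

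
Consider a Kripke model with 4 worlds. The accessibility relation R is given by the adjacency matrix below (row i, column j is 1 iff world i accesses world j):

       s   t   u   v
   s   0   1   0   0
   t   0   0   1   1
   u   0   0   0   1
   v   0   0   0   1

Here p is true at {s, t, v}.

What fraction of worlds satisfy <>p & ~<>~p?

3/4

s: <>p is T, ~<>~p is T. ✓
t: <>p is T, ~<>~p is F. ✗
u: <>p is T, ~<>~p is T. ✓
v: <>p is T, ~<>~p is T. ✓
That's 3 of 4 worlds, so 3/4.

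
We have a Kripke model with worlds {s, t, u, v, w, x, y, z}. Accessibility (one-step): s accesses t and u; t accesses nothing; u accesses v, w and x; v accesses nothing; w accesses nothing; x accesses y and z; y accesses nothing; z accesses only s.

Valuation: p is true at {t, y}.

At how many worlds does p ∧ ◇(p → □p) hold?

s: p is F, ◇(p → □p) is T. ✗
t: p is T, ◇(p → □p) is F. ✗
u: p is F, ◇(p → □p) is T. ✗
v: p is F, ◇(p → □p) is F. ✗
w: p is F, ◇(p → □p) is F. ✗
x: p is F, ◇(p → □p) is T. ✗
y: p is T, ◇(p → □p) is F. ✗
z: p is F, ◇(p → □p) is T. ✗
Satisfying worlds: ∅.

0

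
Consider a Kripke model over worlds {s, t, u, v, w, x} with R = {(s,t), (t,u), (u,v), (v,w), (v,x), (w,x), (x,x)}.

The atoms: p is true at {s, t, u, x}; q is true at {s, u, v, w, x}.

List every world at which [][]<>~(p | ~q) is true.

{s, t}

s: successors {t}; []<>~(p | ~q) there: t:T. ✓
t: successors {u}; []<>~(p | ~q) there: u:T. ✓
u: successors {v}; []<>~(p | ~q) there: v:F. ✗
v: successors {w, x}; []<>~(p | ~q) there: w:F, x:F. ✗
w: successors {x}; []<>~(p | ~q) there: x:F. ✗
x: successors {x}; []<>~(p | ~q) there: x:F. ✗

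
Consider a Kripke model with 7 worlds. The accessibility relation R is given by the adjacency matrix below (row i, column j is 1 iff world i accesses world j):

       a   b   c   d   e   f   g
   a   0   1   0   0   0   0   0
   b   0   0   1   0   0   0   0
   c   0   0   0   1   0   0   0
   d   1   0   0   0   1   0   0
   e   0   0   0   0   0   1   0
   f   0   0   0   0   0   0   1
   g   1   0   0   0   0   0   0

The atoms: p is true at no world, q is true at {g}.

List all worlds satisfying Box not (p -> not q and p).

a: successors {b}; not (p -> not q and p) there: b:F. ✗
b: successors {c}; not (p -> not q and p) there: c:F. ✗
c: successors {d}; not (p -> not q and p) there: d:F. ✗
d: successors {a, e}; not (p -> not q and p) there: a:F, e:F. ✗
e: successors {f}; not (p -> not q and p) there: f:F. ✗
f: successors {g}; not (p -> not q and p) there: g:F. ✗
g: successors {a}; not (p -> not q and p) there: a:F. ✗

∅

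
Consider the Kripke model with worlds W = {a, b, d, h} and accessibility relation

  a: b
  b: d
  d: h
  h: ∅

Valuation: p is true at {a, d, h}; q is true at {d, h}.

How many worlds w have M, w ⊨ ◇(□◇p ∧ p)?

a: successors {b}; □◇p ∧ p there: b:F. ✗
b: successors {d}; □◇p ∧ p there: d:F. ✗
d: successors {h}; □◇p ∧ p there: h:T. ✓
h: no successors, so ◇(□◇p ∧ p) fails. ✗
Satisfying worlds: {d}.

1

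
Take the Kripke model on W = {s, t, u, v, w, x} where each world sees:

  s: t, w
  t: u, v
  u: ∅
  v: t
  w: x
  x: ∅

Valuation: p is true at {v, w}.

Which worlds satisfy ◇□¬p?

{s, t, w}

s: successors {t, w}; □¬p there: t:F, w:T. ✓
t: successors {u, v}; □¬p there: u:T, v:T. ✓
u: no successors, so ◇□¬p fails. ✗
v: successors {t}; □¬p there: t:F. ✗
w: successors {x}; □¬p there: x:T. ✓
x: no successors, so ◇□¬p fails. ✗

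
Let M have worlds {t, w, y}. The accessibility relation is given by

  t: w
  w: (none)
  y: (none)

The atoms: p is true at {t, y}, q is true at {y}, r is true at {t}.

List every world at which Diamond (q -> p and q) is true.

{t}

t: successors {w}; q -> p and q there: w:T. ✓
w: no successors, so Diamond (q -> p and q) fails. ✗
y: no successors, so Diamond (q -> p and q) fails. ✗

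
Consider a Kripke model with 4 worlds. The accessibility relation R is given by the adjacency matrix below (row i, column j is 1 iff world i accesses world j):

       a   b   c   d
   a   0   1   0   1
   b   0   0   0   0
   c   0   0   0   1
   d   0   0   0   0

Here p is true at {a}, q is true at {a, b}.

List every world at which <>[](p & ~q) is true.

a: successors {b, d}; [](p & ~q) there: b:T, d:T. ✓
b: no successors, so <>[](p & ~q) fails. ✗
c: successors {d}; [](p & ~q) there: d:T. ✓
d: no successors, so <>[](p & ~q) fails. ✗

{a, c}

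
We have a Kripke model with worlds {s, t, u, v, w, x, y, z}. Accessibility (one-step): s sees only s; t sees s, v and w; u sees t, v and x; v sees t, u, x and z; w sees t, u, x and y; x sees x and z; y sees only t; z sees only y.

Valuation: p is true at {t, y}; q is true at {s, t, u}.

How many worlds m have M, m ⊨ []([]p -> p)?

s: successors {s}; []p -> p there: s:T. ✓
t: successors {s, v, w}; []p -> p there: s:T, v:T, w:T. ✓
u: successors {t, v, x}; []p -> p there: t:T, v:T, x:T. ✓
v: successors {t, u, x, z}; []p -> p there: t:T, u:T, x:T, z:F. ✗
w: successors {t, u, x, y}; []p -> p there: t:T, u:T, x:T, y:T. ✓
x: successors {x, z}; []p -> p there: x:T, z:F. ✗
y: successors {t}; []p -> p there: t:T. ✓
z: successors {y}; []p -> p there: y:T. ✓
Satisfying worlds: {s, t, u, w, y, z}.

6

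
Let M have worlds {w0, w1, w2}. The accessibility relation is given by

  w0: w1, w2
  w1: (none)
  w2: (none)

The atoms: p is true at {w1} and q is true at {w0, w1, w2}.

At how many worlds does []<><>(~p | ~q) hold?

2

w0: successors {w1, w2}; <><>(~p | ~q) there: w1:F, w2:F. ✗
w1: no successors, so []<><>(~p | ~q) holds vacuously. ✓
w2: no successors, so []<><>(~p | ~q) holds vacuously. ✓
Satisfying worlds: {w1, w2}.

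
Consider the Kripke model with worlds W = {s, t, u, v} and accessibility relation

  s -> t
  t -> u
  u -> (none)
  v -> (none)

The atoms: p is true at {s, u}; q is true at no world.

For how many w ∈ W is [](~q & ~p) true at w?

s: successors {t}; ~q & ~p there: t:T. ✓
t: successors {u}; ~q & ~p there: u:F. ✗
u: no successors, so [](~q & ~p) holds vacuously. ✓
v: no successors, so [](~q & ~p) holds vacuously. ✓
Satisfying worlds: {s, u, v}.

3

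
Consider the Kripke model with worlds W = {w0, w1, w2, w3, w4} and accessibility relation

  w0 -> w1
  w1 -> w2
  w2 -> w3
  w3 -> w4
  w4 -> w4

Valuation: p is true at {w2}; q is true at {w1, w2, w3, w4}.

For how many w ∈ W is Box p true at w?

w0: successors {w1}; p there: w1:F. ✗
w1: successors {w2}; p there: w2:T. ✓
w2: successors {w3}; p there: w3:F. ✗
w3: successors {w4}; p there: w4:F. ✗
w4: successors {w4}; p there: w4:F. ✗
Satisfying worlds: {w1}.

1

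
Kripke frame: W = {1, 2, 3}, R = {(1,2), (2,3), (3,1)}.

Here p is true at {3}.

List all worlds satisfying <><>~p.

{2, 3}

1: successors {2}; <>~p there: 2:F. ✗
2: successors {3}; <>~p there: 3:T. ✓
3: successors {1}; <>~p there: 1:T. ✓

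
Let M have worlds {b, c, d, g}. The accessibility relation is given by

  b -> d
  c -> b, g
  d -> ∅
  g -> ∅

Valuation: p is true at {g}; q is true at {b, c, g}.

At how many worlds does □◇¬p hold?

2

b: successors {d}; ◇¬p there: d:F. ✗
c: successors {b, g}; ◇¬p there: b:T, g:F. ✗
d: no successors, so □◇¬p holds vacuously. ✓
g: no successors, so □◇¬p holds vacuously. ✓
Satisfying worlds: {d, g}.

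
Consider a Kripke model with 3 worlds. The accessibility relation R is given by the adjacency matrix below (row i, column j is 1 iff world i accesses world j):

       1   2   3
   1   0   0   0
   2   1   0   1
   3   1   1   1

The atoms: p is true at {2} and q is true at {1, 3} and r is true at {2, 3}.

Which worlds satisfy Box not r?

{1}

1: no successors, so Box not r holds vacuously. ✓
2: successors {1, 3}; not r there: 1:T, 3:F. ✗
3: successors {1, 2, 3}; not r there: 1:T, 2:F, 3:F. ✗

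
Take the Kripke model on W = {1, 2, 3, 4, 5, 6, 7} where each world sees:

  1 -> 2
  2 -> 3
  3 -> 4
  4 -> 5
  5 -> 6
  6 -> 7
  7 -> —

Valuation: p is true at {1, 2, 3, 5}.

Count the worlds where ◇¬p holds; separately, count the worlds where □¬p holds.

For ◇¬p:
1: successors {2}; ¬p there: 2:F. ✗
2: successors {3}; ¬p there: 3:F. ✗
3: successors {4}; ¬p there: 4:T. ✓
4: successors {5}; ¬p there: 5:F. ✗
5: successors {6}; ¬p there: 6:T. ✓
6: successors {7}; ¬p there: 7:T. ✓
7: no successors, so ◇¬p fails. ✗
— 3 worlds.
For □¬p:
1: successors {2}; ¬p there: 2:F. ✗
2: successors {3}; ¬p there: 3:F. ✗
3: successors {4}; ¬p there: 4:T. ✓
4: successors {5}; ¬p there: 5:F. ✗
5: successors {6}; ¬p there: 6:T. ✓
6: successors {7}; ¬p there: 7:T. ✓
7: no successors, so □¬p holds vacuously. ✓
— 4 worlds.

3 and 4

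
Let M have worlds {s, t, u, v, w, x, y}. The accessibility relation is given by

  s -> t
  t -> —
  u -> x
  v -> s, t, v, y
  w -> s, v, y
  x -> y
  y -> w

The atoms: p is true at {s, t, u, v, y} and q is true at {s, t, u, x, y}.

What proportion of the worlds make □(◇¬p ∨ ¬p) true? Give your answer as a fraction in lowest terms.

s: successors {t}; ◇¬p ∨ ¬p there: t:F. ✗
t: no successors, so □(◇¬p ∨ ¬p) holds vacuously. ✓
u: successors {x}; ◇¬p ∨ ¬p there: x:T. ✓
v: successors {s, t, v, y}; ◇¬p ∨ ¬p there: s:F, t:F, v:F, y:T. ✗
w: successors {s, v, y}; ◇¬p ∨ ¬p there: s:F, v:F, y:T. ✗
x: successors {y}; ◇¬p ∨ ¬p there: y:T. ✓
y: successors {w}; ◇¬p ∨ ¬p there: w:T. ✓
That's 4 of 7 worlds, so 4/7.

4/7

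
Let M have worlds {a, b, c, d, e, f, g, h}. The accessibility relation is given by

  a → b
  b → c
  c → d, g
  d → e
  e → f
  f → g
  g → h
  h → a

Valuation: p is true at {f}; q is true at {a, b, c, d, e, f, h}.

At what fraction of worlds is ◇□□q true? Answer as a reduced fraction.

3/4

a: successors {b}; □□q there: b:F. ✗
b: successors {c}; □□q there: c:T. ✓
c: successors {d, g}; □□q there: d:T, g:T. ✓
d: successors {e}; □□q there: e:F. ✗
e: successors {f}; □□q there: f:T. ✓
f: successors {g}; □□q there: g:T. ✓
g: successors {h}; □□q there: h:T. ✓
h: successors {a}; □□q there: a:T. ✓
That's 6 of 8 worlds, so 6/8 = 3/4.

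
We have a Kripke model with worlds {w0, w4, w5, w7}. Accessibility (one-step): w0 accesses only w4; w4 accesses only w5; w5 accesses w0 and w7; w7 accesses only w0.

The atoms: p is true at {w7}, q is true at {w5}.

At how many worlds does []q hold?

w0: successors {w4}; q there: w4:F. ✗
w4: successors {w5}; q there: w5:T. ✓
w5: successors {w0, w7}; q there: w0:F, w7:F. ✗
w7: successors {w0}; q there: w0:F. ✗
Satisfying worlds: {w4}.

1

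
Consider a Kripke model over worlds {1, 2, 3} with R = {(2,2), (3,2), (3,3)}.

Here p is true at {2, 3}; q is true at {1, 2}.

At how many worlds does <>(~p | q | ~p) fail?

1: no successors, so <>(~p | q | ~p) fails. ✗
2: successors {2}; ~p | q | ~p there: 2:T. ✓
3: successors {2, 3}; ~p | q | ~p there: 2:T, 3:F. ✓
Satisfying worlds: {2, 3}.
So <>(~p | q | ~p) fails at the other 1 world.

1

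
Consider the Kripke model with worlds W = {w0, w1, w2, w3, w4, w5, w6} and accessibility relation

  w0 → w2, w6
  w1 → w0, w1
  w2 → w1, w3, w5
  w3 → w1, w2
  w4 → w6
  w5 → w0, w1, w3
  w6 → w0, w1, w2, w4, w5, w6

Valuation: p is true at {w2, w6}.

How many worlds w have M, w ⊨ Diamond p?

w0: successors {w2, w6}; p there: w2:T, w6:T. ✓
w1: successors {w0, w1}; p there: w0:F, w1:F. ✗
w2: successors {w1, w3, w5}; p there: w1:F, w3:F, w5:F. ✗
w3: successors {w1, w2}; p there: w1:F, w2:T. ✓
w4: successors {w6}; p there: w6:T. ✓
w5: successors {w0, w1, w3}; p there: w0:F, w1:F, w3:F. ✗
w6: successors {w0, w1, w2, w4, w5, w6}; p there: w0:F, w1:F, w2:T, w4:F, w5:F, w6:T. ✓
Satisfying worlds: {w0, w3, w4, w6}.

4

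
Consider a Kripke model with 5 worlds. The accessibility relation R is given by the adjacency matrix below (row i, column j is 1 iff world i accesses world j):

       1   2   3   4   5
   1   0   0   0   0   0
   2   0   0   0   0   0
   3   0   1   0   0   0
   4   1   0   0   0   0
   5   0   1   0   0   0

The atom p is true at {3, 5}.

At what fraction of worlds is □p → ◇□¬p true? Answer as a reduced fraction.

3/5

1: □p is T, ◇□¬p is F. ✗
2: □p is T, ◇□¬p is F. ✗
3: □p is F, ◇□¬p is T. ✓
4: □p is F, ◇□¬p is T. ✓
5: □p is F, ◇□¬p is T. ✓
That's 3 of 5 worlds, so 3/5.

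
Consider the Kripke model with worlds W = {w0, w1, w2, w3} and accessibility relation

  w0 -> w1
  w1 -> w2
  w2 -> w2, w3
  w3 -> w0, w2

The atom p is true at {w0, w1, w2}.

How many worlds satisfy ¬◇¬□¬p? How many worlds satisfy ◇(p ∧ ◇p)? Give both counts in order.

For ¬◇¬□¬p:
w0: ◇¬□¬p is T. ✗
w1: ◇¬□¬p is T. ✗
w2: ◇¬□¬p is T. ✗
w3: ◇¬□¬p is T. ✗
— 0 worlds.
For ◇(p ∧ ◇p):
w0: successors {w1}; p ∧ ◇p there: w1:T. ✓
w1: successors {w2}; p ∧ ◇p there: w2:T. ✓
w2: successors {w2, w3}; p ∧ ◇p there: w2:T, w3:F. ✓
w3: successors {w0, w2}; p ∧ ◇p there: w0:T, w2:T. ✓
— 4 worlds.

0 and 4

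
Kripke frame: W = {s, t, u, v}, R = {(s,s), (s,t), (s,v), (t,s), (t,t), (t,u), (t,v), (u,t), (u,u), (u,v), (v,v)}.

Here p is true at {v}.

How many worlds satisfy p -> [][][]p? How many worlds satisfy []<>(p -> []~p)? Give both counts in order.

For p -> [][][]p:
s: p is F, [][][]p is F. ✓
t: p is F, [][][]p is F. ✓
u: p is F, [][][]p is F. ✓
v: p is T, [][][]p is T. ✓
— 4 worlds.
For []<>(p -> []~p):
s: successors {s, t, v}; <>(p -> []~p) there: s:T, t:T, v:F. ✗
t: successors {s, t, u, v}; <>(p -> []~p) there: s:T, t:T, u:T, v:F. ✗
u: successors {t, u, v}; <>(p -> []~p) there: t:T, u:T, v:F. ✗
v: successors {v}; <>(p -> []~p) there: v:F. ✗
— 0 worlds.

4 and 0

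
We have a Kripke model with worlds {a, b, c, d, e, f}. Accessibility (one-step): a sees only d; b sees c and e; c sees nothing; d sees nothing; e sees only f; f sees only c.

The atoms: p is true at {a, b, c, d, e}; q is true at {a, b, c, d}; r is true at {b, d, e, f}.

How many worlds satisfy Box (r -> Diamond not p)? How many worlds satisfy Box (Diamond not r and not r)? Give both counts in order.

4 and 2

For Box (r -> Diamond not p):
a: successors {d}; r -> Diamond not p there: d:F. ✗
b: successors {c, e}; r -> Diamond not p there: c:T, e:T. ✓
c: no successors, so Box (r -> Diamond not p) holds vacuously. ✓
d: no successors, so Box (r -> Diamond not p) holds vacuously. ✓
e: successors {f}; r -> Diamond not p there: f:F. ✗
f: successors {c}; r -> Diamond not p there: c:T. ✓
— 4 worlds.
For Box (Diamond not r and not r):
a: successors {d}; Diamond not r and not r there: d:F. ✗
b: successors {c, e}; Diamond not r and not r there: c:F, e:F. ✗
c: no successors, so Box (Diamond not r and not r) holds vacuously. ✓
d: no successors, so Box (Diamond not r and not r) holds vacuously. ✓
e: successors {f}; Diamond not r and not r there: f:F. ✗
f: successors {c}; Diamond not r and not r there: c:F. ✗
— 2 worlds.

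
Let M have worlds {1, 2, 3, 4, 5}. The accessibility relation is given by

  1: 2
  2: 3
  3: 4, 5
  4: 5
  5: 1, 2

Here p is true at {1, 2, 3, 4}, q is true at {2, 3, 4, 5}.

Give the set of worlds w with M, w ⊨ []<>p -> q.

{2, 3, 4, 5}

1: []<>p is T, q is F. ✗
2: []<>p is T, q is T. ✓
3: []<>p is F, q is T. ✓
4: []<>p is T, q is T. ✓
5: []<>p is T, q is T. ✓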